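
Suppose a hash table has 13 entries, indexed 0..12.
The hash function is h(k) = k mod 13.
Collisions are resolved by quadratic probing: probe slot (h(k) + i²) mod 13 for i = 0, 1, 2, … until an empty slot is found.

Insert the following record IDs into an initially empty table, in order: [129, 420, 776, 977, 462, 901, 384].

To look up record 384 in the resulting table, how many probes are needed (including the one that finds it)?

2

Insert 129: h=12, slot 12 empty → index 12.
Insert 420: h=4, slot 4 empty → index 4.
Insert 776: h=9, slot 9 empty → index 9.
Insert 977: h=2, slot 2 empty → index 2.
Insert 462: h=7, slot 7 empty → index 7.
Insert 901: h=4, slot 4 occupied → index 5.
Insert 384: h=7, slot 7 occupied → index 8.
Table: [-, -, 977, -, 420, 901, -, 462, 384, 776, -, -, 129]
Lookup 384: h=7, probe 7,8 → found at 8.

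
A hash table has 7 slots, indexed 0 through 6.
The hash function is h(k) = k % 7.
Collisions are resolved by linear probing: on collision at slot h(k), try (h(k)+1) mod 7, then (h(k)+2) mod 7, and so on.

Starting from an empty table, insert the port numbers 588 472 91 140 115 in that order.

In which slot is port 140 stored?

2

588 hashes to 0; slot 0 is free => place at 0.
472 hashes to 3; slot 3 is free => place at 3.
91 hashes to 0; 0 taken => place at 1.
140 hashes to 0; 0,1 taken => place at 2.
115 hashes to 3; 3 taken => place at 4.
Table: [588, 91, 140, 472, 115, ., .]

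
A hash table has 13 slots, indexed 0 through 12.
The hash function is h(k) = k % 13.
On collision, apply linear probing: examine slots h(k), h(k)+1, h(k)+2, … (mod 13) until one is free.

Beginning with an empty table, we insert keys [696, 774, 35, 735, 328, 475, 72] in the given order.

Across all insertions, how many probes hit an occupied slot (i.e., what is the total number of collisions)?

Insert 696: h=7, slot 7 empty => index 7.
Insert 774: h=7, slot 7 occupied => index 8.
Insert 35: h=9, slot 9 empty => index 9.
Insert 735: h=7, slots 7,8,9 occupied => index 10.
Insert 328: h=3, slot 3 empty => index 3.
Insert 475: h=7, slots 7,8,9,10 occupied => index 11.
Insert 72: h=7, slots 7,8,9,10,11 occupied => index 12.
Table: [_, _, _, 328, _, _, _, 696, 774, 35, 735, 475, 72]

13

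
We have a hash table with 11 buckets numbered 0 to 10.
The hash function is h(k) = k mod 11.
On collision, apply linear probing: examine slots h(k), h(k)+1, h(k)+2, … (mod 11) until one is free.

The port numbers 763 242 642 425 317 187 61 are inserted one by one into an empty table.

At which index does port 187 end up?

1

763: h=4 -> slot 4
242: h=0 -> slot 0
642: h=4, probe 4,5 -> slot 5
425: h=7 -> slot 7
317: h=9 -> slot 9
187: h=0, probe 0,1 -> slot 1
61: h=6 -> slot 6
Table: [242, 187, ., ., 763, 642, 61, 425, ., 317, .]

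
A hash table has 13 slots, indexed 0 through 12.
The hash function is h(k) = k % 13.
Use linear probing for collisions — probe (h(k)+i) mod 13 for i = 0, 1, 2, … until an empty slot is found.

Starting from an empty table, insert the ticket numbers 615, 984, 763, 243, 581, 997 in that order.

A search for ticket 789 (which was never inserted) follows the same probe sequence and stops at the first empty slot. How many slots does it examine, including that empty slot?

6

615: h=4 → slot 4
984: h=9 → slot 9
763: h=9, probe 9,10 → slot 10
243: h=9, probe 9,10,11 → slot 11
581: h=9, probe 9,10,11,12 → slot 12
997: h=9, probe 9,10,11,12,0 → slot 0
Table: [997, -, -, -, 615, -, -, -, -, 984, 763, 243, 581]
Lookup 789: h=9, probe 9,10,11,12,0,1 → slot 1 empty, not found.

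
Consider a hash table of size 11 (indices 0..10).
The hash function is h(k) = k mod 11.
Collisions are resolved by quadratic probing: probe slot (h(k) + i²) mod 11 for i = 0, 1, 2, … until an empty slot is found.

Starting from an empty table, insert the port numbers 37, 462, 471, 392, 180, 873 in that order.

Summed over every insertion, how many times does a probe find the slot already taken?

3

37 hashes to 4; slot 4 is free => place at 4.
462 hashes to 0; slot 0 is free => place at 0.
471 hashes to 9; slot 9 is free => place at 9.
392 hashes to 7; slot 7 is free => place at 7.
180 hashes to 4; 4 taken => place at 5.
873 hashes to 4; 4,5 taken => place at 8.
Table: [462, _, _, _, 37, 180, _, 392, 873, 471, _]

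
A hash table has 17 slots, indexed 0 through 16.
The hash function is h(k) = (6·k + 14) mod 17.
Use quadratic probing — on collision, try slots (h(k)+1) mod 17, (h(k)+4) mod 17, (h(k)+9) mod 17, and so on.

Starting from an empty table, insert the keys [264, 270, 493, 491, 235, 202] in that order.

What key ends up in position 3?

264: h=0 -> slot 0
270: h=2 -> slot 2
493: h=14 -> slot 14
491: h=2, probe 2,3 -> slot 3
235: h=13 -> slot 13
202: h=2, probe 2,3,6 -> slot 6
Table: [264, ∅, 270, 491, ∅, ∅, 202, ∅, ∅, ∅, ∅, ∅, ∅, 235, 493, ∅, ∅]

491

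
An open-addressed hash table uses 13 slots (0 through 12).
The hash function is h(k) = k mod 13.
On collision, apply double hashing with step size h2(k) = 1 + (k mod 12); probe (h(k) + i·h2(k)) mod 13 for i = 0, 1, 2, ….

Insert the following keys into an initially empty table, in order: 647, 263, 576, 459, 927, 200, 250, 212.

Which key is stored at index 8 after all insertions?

647 hashes to 10; slot 10 is free → place at 10.
263 hashes to 3; slot 3 is free → place at 3.
576 hashes to 4; slot 4 is free → place at 4.
459 hashes to 4, h2=4; 4 taken → place at 8.
927 hashes to 4, h2=4; 4,8 taken → place at 12.
200 hashes to 5; slot 5 is free → place at 5.
250 hashes to 3, h2=11; 3 taken → place at 1.
212 hashes to 4, h2=9; 4 taken → place at 0.
Table: [212, 250, _, 263, 576, 200, _, _, 459, _, 647, _, 927]

459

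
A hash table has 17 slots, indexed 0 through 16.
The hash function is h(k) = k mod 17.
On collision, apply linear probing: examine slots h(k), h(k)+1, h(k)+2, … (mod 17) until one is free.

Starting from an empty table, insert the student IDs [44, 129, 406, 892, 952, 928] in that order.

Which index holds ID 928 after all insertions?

12

Insert 44: h=10, slot 10 empty → index 10.
Insert 129: h=10, slot 10 occupied → index 11.
Insert 406: h=15, slot 15 empty → index 15.
Insert 892: h=8, slot 8 empty → index 8.
Insert 952: h=0, slot 0 empty → index 0.
Insert 928: h=10, slots 10,11 occupied → index 12.
Table: [952, _, _, _, _, _, _, _, 892, _, 44, 129, 928, _, _, 406, _]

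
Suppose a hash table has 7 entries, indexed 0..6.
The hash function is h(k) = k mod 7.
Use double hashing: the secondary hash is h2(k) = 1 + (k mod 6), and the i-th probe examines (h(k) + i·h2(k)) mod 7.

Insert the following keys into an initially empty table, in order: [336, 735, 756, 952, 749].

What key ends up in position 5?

336: h=0 -> slot 0
735: h=0, h2=4, probe 0,4 -> slot 4
756: h=0, h2=1, probe 0,1 -> slot 1
952: h=0, h2=5, probe 0,5 -> slot 5
749: h=0, h2=6, probe 0,6 -> slot 6
Table: [336, 756, ., ., 735, 952, 749]

952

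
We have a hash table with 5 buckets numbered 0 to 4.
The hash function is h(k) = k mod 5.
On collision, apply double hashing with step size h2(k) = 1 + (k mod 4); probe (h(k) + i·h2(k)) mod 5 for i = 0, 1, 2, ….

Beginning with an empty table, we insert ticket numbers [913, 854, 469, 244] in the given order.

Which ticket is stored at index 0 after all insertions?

Insert 913: h=3, slot 3 empty => index 3.
Insert 854: h=4, slot 4 empty => index 4.
Insert 469: h=4, h2=2, slot 4 occupied => index 1.
Insert 244: h=4, h2=1, slot 4 occupied => index 0.
Table: [244, 469, ., 913, 854]

244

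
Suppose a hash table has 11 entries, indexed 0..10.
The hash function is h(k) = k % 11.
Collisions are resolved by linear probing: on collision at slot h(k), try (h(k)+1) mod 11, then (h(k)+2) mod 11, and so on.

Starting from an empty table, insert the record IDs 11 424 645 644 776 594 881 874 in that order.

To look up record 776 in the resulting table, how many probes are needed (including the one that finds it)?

4

Insert 11: h=0, slot 0 empty => index 0.
Insert 424: h=6, slot 6 empty => index 6.
Insert 645: h=7, slot 7 empty => index 7.
Insert 644: h=6, slots 6,7 occupied => index 8.
Insert 776: h=6, slots 6,7,8 occupied => index 9.
Insert 594: h=0, slot 0 occupied => index 1.
Insert 881: h=1, slot 1 occupied => index 2.
Insert 874: h=5, slot 5 empty => index 5.
Table: [11, 594, 881, —, —, 874, 424, 645, 644, 776, —]
Lookup 776: h=6, probe 6,7,8,9 → found at 9.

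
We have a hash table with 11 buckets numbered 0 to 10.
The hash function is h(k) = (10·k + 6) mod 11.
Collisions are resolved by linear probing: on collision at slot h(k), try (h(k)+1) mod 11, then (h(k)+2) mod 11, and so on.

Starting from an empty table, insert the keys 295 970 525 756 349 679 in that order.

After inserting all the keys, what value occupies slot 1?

679

295: h=8 => slot 8
970: h=4 => slot 4
525: h=9 => slot 9
756: h=9, probe 9,10 => slot 10
349: h=9, probe 9,10,0 => slot 0
679: h=9, probe 9,10,0,1 => slot 1
Table: [349, 679, —, —, 970, —, —, —, 295, 525, 756]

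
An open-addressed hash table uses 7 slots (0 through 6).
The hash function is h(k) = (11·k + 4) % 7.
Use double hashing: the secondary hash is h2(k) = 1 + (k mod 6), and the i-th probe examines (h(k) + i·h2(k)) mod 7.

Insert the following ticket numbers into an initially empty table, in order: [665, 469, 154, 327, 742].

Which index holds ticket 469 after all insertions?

6

665: h=4 → slot 4
469: h=4, h2=2, probe 4,6 → slot 6
154: h=4, h2=5, probe 4,2 → slot 2
327: h=3 → slot 3
742: h=4, h2=5, probe 4,2,0 → slot 0
Table: [742, ∅, 154, 327, 665, ∅, 469]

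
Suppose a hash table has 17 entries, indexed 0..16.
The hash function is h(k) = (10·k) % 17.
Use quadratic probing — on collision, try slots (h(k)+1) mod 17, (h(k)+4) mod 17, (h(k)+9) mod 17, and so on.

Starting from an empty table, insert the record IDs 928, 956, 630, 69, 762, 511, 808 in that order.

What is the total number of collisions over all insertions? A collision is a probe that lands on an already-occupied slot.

Insert 928: h=15, slot 15 empty → index 15.
Insert 956: h=6, slot 6 empty → index 6.
Insert 630: h=10, slot 10 empty → index 10.
Insert 69: h=10, slot 10 occupied → index 11.
Insert 762: h=4, slot 4 empty → index 4.
Insert 511: h=10, slots 10,11 occupied → index 14.
Insert 808: h=5, slot 5 empty → index 5.
Table: [-, -, -, -, 762, 808, 956, -, -, -, 630, 69, -, -, 511, 928, -]

3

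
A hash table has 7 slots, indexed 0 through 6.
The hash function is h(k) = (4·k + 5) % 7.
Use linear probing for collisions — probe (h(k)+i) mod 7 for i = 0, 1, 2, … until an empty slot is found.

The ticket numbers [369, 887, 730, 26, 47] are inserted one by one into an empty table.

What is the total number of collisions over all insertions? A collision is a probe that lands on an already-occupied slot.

369: h=4 -> slot 4
887: h=4, probe 4,5 -> slot 5
730: h=6 -> slot 6
26: h=4, probe 4,5,6,0 -> slot 0
47: h=4, probe 4,5,6,0,1 -> slot 1
Table: [26, 47, ∅, ∅, 369, 887, 730]

8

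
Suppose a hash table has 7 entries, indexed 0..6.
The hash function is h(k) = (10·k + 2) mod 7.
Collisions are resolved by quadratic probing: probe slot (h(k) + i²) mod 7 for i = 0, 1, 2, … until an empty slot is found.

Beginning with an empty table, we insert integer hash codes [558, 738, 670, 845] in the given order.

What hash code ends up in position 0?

558 hashes to 3; slot 3 is free → place at 3.
738 hashes to 4; slot 4 is free → place at 4.
670 hashes to 3; 3,4 taken → place at 0.
845 hashes to 3; 3,4,0 taken → place at 5.
Table: [670, ∅, ∅, 558, 738, 845, ∅]

670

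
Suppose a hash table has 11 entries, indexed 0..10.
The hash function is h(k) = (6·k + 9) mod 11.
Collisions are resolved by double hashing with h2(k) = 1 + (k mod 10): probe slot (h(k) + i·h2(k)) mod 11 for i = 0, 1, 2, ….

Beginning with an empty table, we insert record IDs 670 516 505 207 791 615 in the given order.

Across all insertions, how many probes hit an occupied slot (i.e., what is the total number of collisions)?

Insert 670: h=3, slot 3 empty → index 3.
Insert 516: h=3, h2=7, slot 3 occupied → index 10.
Insert 505: h=3, h2=6, slot 3 occupied → index 9.
Insert 207: h=8, slot 8 empty → index 8.
Insert 791: h=3, h2=2, slot 3 occupied → index 5.
Insert 615: h=3, h2=6, slots 3,9 occupied → index 4.
Table: [—, —, —, 670, 615, 791, —, —, 207, 505, 516]

5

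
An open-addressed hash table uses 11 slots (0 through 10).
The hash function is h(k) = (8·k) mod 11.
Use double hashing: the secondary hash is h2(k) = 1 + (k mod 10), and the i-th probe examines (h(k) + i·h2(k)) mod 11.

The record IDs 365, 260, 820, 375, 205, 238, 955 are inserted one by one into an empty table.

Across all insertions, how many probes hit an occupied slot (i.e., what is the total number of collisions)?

Insert 365: h=5, slot 5 empty -> index 5.
Insert 260: h=1, slot 1 empty -> index 1.
Insert 820: h=4, slot 4 empty -> index 4.
Insert 375: h=8, slot 8 empty -> index 8.
Insert 205: h=1, h2=6, slot 1 occupied -> index 7.
Insert 238: h=1, h2=9, slot 1 occupied -> index 10.
Insert 955: h=6, slot 6 empty -> index 6.
Table: [_, 260, _, _, 820, 365, 955, 205, 375, _, 238]

2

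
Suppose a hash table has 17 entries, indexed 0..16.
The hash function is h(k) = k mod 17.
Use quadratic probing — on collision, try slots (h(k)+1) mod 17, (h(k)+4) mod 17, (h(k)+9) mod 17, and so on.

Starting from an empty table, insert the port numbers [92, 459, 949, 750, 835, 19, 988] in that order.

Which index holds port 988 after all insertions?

Insert 92: h=7, slot 7 empty → index 7.
Insert 459: h=0, slot 0 empty → index 0.
Insert 949: h=14, slot 14 empty → index 14.
Insert 750: h=2, slot 2 empty → index 2.
Insert 835: h=2, slot 2 occupied → index 3.
Insert 19: h=2, slots 2,3 occupied → index 6.
Insert 988: h=2, slots 2,3,6 occupied → index 11.
Table: [459, —, 750, 835, —, —, 19, 92, —, —, —, 988, —, —, 949, —, —]

11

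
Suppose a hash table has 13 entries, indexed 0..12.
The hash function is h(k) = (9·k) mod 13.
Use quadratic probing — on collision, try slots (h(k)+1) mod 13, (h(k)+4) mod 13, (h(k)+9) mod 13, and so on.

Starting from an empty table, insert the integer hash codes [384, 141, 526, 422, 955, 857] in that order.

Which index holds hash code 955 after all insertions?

6

384 hashes to 11; slot 11 is free => place at 11.
141 hashes to 8; slot 8 is free => place at 8.
526 hashes to 2; slot 2 is free => place at 2.
422 hashes to 2; 2 taken => place at 3.
955 hashes to 2; 2,3 taken => place at 6.
857 hashes to 4; slot 4 is free => place at 4.
Table: [—, —, 526, 422, 857, —, 955, —, 141, —, —, 384, —]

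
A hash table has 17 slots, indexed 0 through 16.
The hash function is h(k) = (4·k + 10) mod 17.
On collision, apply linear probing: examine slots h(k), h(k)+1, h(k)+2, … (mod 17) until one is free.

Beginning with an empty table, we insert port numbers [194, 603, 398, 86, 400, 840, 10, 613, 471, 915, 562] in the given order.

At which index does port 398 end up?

Insert 194: h=4, slot 4 empty → index 4.
Insert 603: h=8, slot 8 empty → index 8.
Insert 398: h=4, slot 4 occupied → index 5.
Insert 86: h=14, slot 14 empty → index 14.
Insert 400: h=12, slot 12 empty → index 12.
Insert 840: h=4, slots 4,5 occupied → index 6.
Insert 10: h=16, slot 16 empty → index 16.
Insert 613: h=14, slot 14 occupied → index 15.
Insert 471: h=7, slot 7 empty → index 7.
Insert 915: h=15, slots 15,16 occupied → index 0.
Insert 562: h=14, slots 14,15,16,0 occupied → index 1.
Table: [915, 562, ., ., 194, 398, 840, 471, 603, ., ., ., 400, ., 86, 613, 10]

5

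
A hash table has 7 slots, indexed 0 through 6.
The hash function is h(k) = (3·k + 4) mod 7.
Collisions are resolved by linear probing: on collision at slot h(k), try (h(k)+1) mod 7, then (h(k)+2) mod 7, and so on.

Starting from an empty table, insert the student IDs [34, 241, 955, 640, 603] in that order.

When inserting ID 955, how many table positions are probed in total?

34 hashes to 1; slot 1 is free => place at 1.
241 hashes to 6; slot 6 is free => place at 6.
955 hashes to 6; 6 taken => place at 0.
640 hashes to 6; 6,0,1 taken => place at 2.
603 hashes to 0; 0,1,2 taken => place at 3.
Table: [955, 34, 640, 603, _, _, 241]

2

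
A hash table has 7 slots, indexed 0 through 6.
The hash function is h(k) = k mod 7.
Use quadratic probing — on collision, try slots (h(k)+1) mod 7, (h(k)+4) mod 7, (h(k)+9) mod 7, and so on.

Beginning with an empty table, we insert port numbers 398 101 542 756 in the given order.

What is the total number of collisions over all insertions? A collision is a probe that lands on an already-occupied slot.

1

398 hashes to 6; slot 6 is free → place at 6.
101 hashes to 3; slot 3 is free → place at 3.
542 hashes to 3; 3 taken → place at 4.
756 hashes to 0; slot 0 is free → place at 0.
Table: [756, ∅, ∅, 101, 542, ∅, 398]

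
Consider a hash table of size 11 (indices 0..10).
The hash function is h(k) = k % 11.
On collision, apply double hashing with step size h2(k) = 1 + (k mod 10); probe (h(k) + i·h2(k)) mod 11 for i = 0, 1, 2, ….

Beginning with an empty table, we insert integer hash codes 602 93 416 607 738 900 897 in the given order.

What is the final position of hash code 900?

10

Insert 602: h=8, slot 8 empty → index 8.
Insert 93: h=5, slot 5 empty → index 5.
Insert 416: h=9, slot 9 empty → index 9.
Insert 607: h=2, slot 2 empty → index 2.
Insert 738: h=1, slot 1 empty → index 1.
Insert 900: h=9, h2=1, slot 9 occupied → index 10.
Insert 897: h=6, slot 6 empty → index 6.
Table: [—, 738, 607, —, —, 93, 897, —, 602, 416, 900]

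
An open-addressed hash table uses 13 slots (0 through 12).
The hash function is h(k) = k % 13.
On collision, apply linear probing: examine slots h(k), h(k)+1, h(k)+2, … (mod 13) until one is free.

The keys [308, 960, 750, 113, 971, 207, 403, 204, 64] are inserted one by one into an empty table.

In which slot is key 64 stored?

4

308 hashes to 9; slot 9 is free => place at 9.
960 hashes to 11; slot 11 is free => place at 11.
750 hashes to 9; 9 taken => place at 10.
113 hashes to 9; 9,10,11 taken => place at 12.
971 hashes to 9; 9,10,11,12 taken => place at 0.
207 hashes to 12; 12,0 taken => place at 1.
403 hashes to 0; 0,1 taken => place at 2.
204 hashes to 9; 9,10,11,12,0,1,2 taken => place at 3.
64 hashes to 12; 12,0,1,2,3 taken => place at 4.
Table: [971, 207, 403, 204, 64, -, -, -, -, 308, 750, 960, 113]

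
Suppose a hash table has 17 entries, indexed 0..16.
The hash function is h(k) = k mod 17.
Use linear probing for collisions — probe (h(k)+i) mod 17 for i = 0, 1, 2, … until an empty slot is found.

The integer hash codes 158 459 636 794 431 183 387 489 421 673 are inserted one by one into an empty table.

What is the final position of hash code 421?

158: h=5 -> slot 5
459: h=0 -> slot 0
636: h=7 -> slot 7
794: h=12 -> slot 12
431: h=6 -> slot 6
183: h=13 -> slot 13
387: h=13, probe 13,14 -> slot 14
489: h=13, probe 13,14,15 -> slot 15
421: h=13, probe 13,14,15,16 -> slot 16
673: h=10 -> slot 10
Table: [459, —, —, —, —, 158, 431, 636, —, —, 673, —, 794, 183, 387, 489, 421]

16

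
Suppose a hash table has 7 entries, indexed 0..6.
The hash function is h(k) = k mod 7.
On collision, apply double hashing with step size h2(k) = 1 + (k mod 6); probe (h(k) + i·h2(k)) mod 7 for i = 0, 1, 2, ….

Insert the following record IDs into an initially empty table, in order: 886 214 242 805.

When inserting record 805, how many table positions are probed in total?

4

886 hashes to 4; slot 4 is free -> place at 4.
214 hashes to 4, h2=5; 4 taken -> place at 2.
242 hashes to 4, h2=3; 4 taken -> place at 0.
805 hashes to 0, h2=2; 0,2,4 taken -> place at 6.
Table: [242, ., 214, ., 886, ., 805]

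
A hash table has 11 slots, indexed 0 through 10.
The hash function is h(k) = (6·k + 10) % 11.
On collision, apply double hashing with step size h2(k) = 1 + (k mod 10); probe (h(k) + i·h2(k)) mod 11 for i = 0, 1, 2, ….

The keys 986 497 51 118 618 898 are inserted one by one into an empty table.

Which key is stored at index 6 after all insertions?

898

Insert 986: h=8, slot 8 empty → index 8.
Insert 497: h=0, slot 0 empty → index 0.
Insert 51: h=8, h2=2, slot 8 occupied → index 10.
Insert 118: h=3, slot 3 empty → index 3.
Insert 618: h=0, h2=9, slot 0 occupied → index 9.
Insert 898: h=8, h2=9, slot 8 occupied → index 6.
Table: [497, ., ., 118, ., ., 898, ., 986, 618, 51]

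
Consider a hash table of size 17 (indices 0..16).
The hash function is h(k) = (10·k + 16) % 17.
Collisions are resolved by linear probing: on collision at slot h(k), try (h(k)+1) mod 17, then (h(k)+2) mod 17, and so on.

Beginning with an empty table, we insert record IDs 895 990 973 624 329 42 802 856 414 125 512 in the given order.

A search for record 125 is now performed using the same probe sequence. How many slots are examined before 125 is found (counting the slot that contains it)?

6

Insert 895: h=7, slot 7 empty -> index 7.
Insert 990: h=5, slot 5 empty -> index 5.
Insert 973: h=5, slot 5 occupied -> index 6.
Insert 624: h=0, slot 0 empty -> index 0.
Insert 329: h=8, slot 8 empty -> index 8.
Insert 42: h=11, slot 11 empty -> index 11.
Insert 802: h=12, slot 12 empty -> index 12.
Insert 856: h=8, slot 8 occupied -> index 9.
Insert 414: h=8, slots 8,9 occupied -> index 10.
Insert 125: h=8, slots 8,9,10,11,12 occupied -> index 13.
Insert 512: h=2, slot 2 empty -> index 2.
Table: [624, _, 512, _, _, 990, 973, 895, 329, 856, 414, 42, 802, 125, _, _, _]
Lookup 125: h=8, probe 8,9,10,11,12,13 → found at 13.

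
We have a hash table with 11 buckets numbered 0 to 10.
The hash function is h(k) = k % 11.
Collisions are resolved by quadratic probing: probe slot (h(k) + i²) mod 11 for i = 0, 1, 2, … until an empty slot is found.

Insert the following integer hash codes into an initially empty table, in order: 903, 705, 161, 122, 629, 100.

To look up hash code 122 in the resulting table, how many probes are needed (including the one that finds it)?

Insert 903: h=1, slot 1 empty => index 1.
Insert 705: h=1, slot 1 occupied => index 2.
Insert 161: h=7, slot 7 empty => index 7.
Insert 122: h=1, slots 1,2 occupied => index 5.
Insert 629: h=2, slot 2 occupied => index 3.
Insert 100: h=1, slots 1,2,5 occupied => index 10.
Table: [-, 903, 705, 629, -, 122, -, 161, -, -, 100]
Lookup 122: h=1, probe 1,2,5 → found at 5.

3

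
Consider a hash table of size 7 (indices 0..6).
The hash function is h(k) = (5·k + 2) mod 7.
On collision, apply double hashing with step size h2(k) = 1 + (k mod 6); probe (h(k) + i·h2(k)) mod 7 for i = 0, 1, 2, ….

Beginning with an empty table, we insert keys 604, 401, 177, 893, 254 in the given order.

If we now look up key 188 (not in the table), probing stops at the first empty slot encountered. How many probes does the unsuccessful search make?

604: h=5 => slot 5
401: h=5, h2=6, probe 5,4 => slot 4
177: h=5, h2=4, probe 5,2 => slot 2
893: h=1 => slot 1
254: h=5, h2=3, probe 5,1,4,0 => slot 0
Table: [254, 893, 177, —, 401, 604, —]
Lookup 188: h=4, h2=3, probe 4,0,3 → slot 3 empty, not found.

3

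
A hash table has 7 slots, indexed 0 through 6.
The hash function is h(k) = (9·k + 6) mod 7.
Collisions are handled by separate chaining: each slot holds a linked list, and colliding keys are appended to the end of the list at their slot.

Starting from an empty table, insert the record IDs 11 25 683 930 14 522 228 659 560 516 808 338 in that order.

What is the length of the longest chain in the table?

Insert 11: h=0, bucket 0 empty → new chain.
Insert 25: h=0, bucket 0 nonempty → append to chain.
Insert 683: h=0, bucket 0 nonempty → append to chain.
Insert 930: h=4, bucket 4 empty → new chain.
Insert 14: h=6, bucket 6 empty → new chain.
Insert 522: h=0, bucket 0 nonempty → append to chain.
Insert 228: h=0, bucket 0 nonempty → append to chain.
Insert 659: h=1, bucket 1 empty → new chain.
Insert 560: h=6, bucket 6 nonempty → append to chain.
Insert 516: h=2, bucket 2 empty → new chain.
Insert 808: h=5, bucket 5 empty → new chain.
Insert 338: h=3, bucket 3 empty → new chain.
Final buckets:
0: 11 -> 25 -> 683 -> 522 -> 228
1: 659
2: 516
3: 338
4: 930
5: 808
6: 14 -> 560

5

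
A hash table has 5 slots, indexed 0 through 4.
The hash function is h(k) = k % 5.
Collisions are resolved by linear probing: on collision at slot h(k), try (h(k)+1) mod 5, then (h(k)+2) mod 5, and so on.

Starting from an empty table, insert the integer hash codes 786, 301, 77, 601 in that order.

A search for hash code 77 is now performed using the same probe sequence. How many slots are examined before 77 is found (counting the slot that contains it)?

Insert 786: h=1, slot 1 empty => index 1.
Insert 301: h=1, slot 1 occupied => index 2.
Insert 77: h=2, slot 2 occupied => index 3.
Insert 601: h=1, slots 1,2,3 occupied => index 4.
Table: [∅, 786, 301, 77, 601]
Lookup 77: h=2, probe 2,3 → found at 3.

2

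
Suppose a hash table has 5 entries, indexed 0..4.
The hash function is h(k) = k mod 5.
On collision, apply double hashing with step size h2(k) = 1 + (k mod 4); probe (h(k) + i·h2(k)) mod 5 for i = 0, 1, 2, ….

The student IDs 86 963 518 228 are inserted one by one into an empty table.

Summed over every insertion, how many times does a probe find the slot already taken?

Insert 86: h=1, slot 1 empty → index 1.
Insert 963: h=3, slot 3 empty → index 3.
Insert 518: h=3, h2=3, slots 3,1 occupied → index 4.
Insert 228: h=3, h2=1, slots 3,4 occupied → index 0.
Table: [228, 86, ., 963, 518]

4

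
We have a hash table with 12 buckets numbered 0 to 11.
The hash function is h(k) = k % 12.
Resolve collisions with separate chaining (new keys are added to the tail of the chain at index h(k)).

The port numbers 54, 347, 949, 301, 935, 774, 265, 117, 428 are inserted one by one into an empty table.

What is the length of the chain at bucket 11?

2

54 -> bucket 6
347 -> bucket 11
949 -> bucket 1
301 -> bucket 1 (collision)
935 -> bucket 11 (collision)
774 -> bucket 6 (collision)
265 -> bucket 1 (collision)
117 -> bucket 9
428 -> bucket 8
Final buckets:
0: -
1: 949 -> 301 -> 265
2: -
3: -
4: -
5: -
6: 54 -> 774
7: -
8: 428
9: 117
10: -
11: 347 -> 935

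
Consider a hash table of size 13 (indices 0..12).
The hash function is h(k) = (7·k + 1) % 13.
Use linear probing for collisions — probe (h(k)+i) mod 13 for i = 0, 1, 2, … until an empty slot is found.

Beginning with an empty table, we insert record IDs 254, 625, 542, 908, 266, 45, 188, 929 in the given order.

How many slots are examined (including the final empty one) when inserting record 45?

254: h=11 -> slot 11
625: h=8 -> slot 8
542: h=12 -> slot 12
908: h=0 -> slot 0
266: h=4 -> slot 4
45: h=4, probe 4,5 -> slot 5
188: h=4, probe 4,5,6 -> slot 6
929: h=4, probe 4,5,6,7 -> slot 7
Table: [908, -, -, -, 266, 45, 188, 929, 625, -, -, 254, 542]

2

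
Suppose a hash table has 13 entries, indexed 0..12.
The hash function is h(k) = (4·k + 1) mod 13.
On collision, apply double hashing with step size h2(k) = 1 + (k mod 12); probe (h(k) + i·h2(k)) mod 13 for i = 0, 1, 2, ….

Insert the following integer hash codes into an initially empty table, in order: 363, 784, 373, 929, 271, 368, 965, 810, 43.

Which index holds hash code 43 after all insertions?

2

Insert 363: h=10, slot 10 empty => index 10.
Insert 784: h=4, slot 4 empty => index 4.
Insert 373: h=11, slot 11 empty => index 11.
Insert 929: h=12, slot 12 empty => index 12.
Insert 271: h=6, slot 6 empty => index 6.
Insert 368: h=4, h2=9, slot 4 occupied => index 0.
Insert 965: h=0, h2=6, slots 0,6,12 occupied => index 5.
Insert 810: h=4, h2=7, slots 4,11,5,12,6,0 occupied => index 7.
Insert 43: h=4, h2=8, slots 4,12,7 occupied => index 2.
Table: [368, ∅, 43, ∅, 784, 965, 271, 810, ∅, ∅, 363, 373, 929]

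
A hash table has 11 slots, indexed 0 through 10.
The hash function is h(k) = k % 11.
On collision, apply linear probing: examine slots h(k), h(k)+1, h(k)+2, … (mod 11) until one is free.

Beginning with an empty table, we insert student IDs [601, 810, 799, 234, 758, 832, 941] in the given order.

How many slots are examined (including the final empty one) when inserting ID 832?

5

Insert 601: h=7, slot 7 empty -> index 7.
Insert 810: h=7, slot 7 occupied -> index 8.
Insert 799: h=7, slots 7,8 occupied -> index 9.
Insert 234: h=3, slot 3 empty -> index 3.
Insert 758: h=10, slot 10 empty -> index 10.
Insert 832: h=7, slots 7,8,9,10 occupied -> index 0.
Insert 941: h=6, slot 6 empty -> index 6.
Table: [832, ∅, ∅, 234, ∅, ∅, 941, 601, 810, 799, 758]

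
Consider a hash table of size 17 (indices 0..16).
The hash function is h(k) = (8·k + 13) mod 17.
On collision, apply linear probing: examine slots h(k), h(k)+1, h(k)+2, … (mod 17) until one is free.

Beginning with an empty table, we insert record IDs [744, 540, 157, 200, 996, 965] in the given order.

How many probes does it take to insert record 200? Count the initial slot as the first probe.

Insert 744: h=15, slot 15 empty -> index 15.
Insert 540: h=15, slot 15 occupied -> index 16.
Insert 157: h=11, slot 11 empty -> index 11.
Insert 200: h=15, slots 15,16 occupied -> index 0.
Insert 996: h=8, slot 8 empty -> index 8.
Insert 965: h=15, slots 15,16,0 occupied -> index 1.
Table: [200, 965, ., ., ., ., ., ., 996, ., ., 157, ., ., ., 744, 540]

3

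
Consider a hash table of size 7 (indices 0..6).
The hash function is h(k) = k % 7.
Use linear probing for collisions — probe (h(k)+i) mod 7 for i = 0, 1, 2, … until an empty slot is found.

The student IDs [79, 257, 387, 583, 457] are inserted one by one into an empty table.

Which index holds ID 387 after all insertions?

3

79 hashes to 2; slot 2 is free -> place at 2.
257 hashes to 5; slot 5 is free -> place at 5.
387 hashes to 2; 2 taken -> place at 3.
583 hashes to 2; 2,3 taken -> place at 4.
457 hashes to 2; 2,3,4,5 taken -> place at 6.
Table: [., ., 79, 387, 583, 257, 457]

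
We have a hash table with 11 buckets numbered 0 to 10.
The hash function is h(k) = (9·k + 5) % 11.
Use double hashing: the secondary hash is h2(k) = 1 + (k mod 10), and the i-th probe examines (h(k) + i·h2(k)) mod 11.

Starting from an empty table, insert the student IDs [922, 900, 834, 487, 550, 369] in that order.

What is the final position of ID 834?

3

922: h=9 -> slot 9
900: h=9, h2=1, probe 9,10 -> slot 10
834: h=9, h2=5, probe 9,3 -> slot 3
487: h=10, h2=8, probe 10,7 -> slot 7
550: h=5 -> slot 5
369: h=4 -> slot 4
Table: [., ., ., 834, 369, 550, ., 487, ., 922, 900]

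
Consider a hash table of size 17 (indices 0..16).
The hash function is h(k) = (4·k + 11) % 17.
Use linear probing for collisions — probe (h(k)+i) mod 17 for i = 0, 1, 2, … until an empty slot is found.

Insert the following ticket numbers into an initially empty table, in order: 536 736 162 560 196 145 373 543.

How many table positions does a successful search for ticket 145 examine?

536 hashes to 13; slot 13 is free => place at 13.
736 hashes to 14; slot 14 is free => place at 14.
162 hashes to 13; 13,14 taken => place at 15.
560 hashes to 7; slot 7 is free => place at 7.
196 hashes to 13; 13,14,15 taken => place at 16.
145 hashes to 13; 13,14,15,16 taken => place at 0.
373 hashes to 7; 7 taken => place at 8.
543 hashes to 7; 7,8 taken => place at 9.
Table: [145, _, _, _, _, _, _, 560, 373, 543, _, _, _, 536, 736, 162, 196]
Lookup 145: h=13, probe 13,14,15,16,0 → found at 0.

5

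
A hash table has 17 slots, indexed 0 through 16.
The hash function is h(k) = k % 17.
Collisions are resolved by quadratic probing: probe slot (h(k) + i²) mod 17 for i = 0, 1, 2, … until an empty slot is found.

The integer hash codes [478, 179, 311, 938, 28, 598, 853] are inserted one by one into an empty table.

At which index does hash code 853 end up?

7

478 hashes to 2; slot 2 is free => place at 2.
179 hashes to 9; slot 9 is free => place at 9.
311 hashes to 5; slot 5 is free => place at 5.
938 hashes to 3; slot 3 is free => place at 3.
28 hashes to 11; slot 11 is free => place at 11.
598 hashes to 3; 3 taken => place at 4.
853 hashes to 3; 3,4 taken => place at 7.
Table: [—, —, 478, 938, 598, 311, —, 853, —, 179, —, 28, —, —, —, —, —]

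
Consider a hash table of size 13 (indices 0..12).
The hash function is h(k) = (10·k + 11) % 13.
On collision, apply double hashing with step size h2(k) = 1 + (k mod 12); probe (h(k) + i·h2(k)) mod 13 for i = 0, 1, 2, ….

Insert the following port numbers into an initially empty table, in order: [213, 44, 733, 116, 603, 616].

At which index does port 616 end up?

6

Insert 213: h=9, slot 9 empty => index 9.
Insert 44: h=9, h2=9, slot 9 occupied => index 5.
Insert 733: h=9, h2=2, slot 9 occupied => index 11.
Insert 116: h=1, slot 1 empty => index 1.
Insert 603: h=9, h2=4, slot 9 occupied => index 0.
Insert 616: h=9, h2=5, slots 9,1 occupied => index 6.
Table: [603, 116, ., ., ., 44, 616, ., ., 213, ., 733, .]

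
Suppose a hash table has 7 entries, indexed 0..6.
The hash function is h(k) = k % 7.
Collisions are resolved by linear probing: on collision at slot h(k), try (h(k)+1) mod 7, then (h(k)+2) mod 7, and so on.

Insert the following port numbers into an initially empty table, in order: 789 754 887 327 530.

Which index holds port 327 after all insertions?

1

789: h=5 => slot 5
754: h=5, probe 5,6 => slot 6
887: h=5, probe 5,6,0 => slot 0
327: h=5, probe 5,6,0,1 => slot 1
530: h=5, probe 5,6,0,1,2 => slot 2
Table: [887, 327, 530, ∅, ∅, 789, 754]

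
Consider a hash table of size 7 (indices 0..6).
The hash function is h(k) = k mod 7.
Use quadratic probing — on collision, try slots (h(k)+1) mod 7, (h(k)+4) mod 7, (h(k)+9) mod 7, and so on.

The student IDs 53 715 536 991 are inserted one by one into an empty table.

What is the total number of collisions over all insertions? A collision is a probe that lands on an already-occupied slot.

Insert 53: h=4, slot 4 empty → index 4.
Insert 715: h=1, slot 1 empty → index 1.
Insert 536: h=4, slot 4 occupied → index 5.
Insert 991: h=4, slots 4,5,1 occupied → index 6.
Table: [∅, 715, ∅, ∅, 53, 536, 991]

4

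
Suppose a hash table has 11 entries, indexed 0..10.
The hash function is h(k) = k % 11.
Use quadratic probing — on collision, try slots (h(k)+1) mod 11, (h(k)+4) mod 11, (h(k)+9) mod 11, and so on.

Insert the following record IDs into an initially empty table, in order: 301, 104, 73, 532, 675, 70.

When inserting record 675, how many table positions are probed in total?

4

301 hashes to 4; slot 4 is free → place at 4.
104 hashes to 5; slot 5 is free → place at 5.
73 hashes to 7; slot 7 is free → place at 7.
532 hashes to 4; 4,5 taken → place at 8.
675 hashes to 4; 4,5,8 taken → place at 2.
70 hashes to 4; 4,5,8,2 taken → place at 9.
Table: [—, —, 675, —, 301, 104, —, 73, 532, 70, —]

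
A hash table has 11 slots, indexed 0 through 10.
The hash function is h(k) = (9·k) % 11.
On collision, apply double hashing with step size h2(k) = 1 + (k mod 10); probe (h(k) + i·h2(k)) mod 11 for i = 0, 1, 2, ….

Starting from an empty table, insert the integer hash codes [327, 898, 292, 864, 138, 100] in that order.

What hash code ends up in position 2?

327 hashes to 6; slot 6 is free -> place at 6.
898 hashes to 8; slot 8 is free -> place at 8.
292 hashes to 10; slot 10 is free -> place at 10.
864 hashes to 10, h2=5; 10 taken -> place at 4.
138 hashes to 10, h2=9; 10,8,6,4 taken -> place at 2.
100 hashes to 9; slot 9 is free -> place at 9.
Table: [., ., 138, ., 864, ., 327, ., 898, 100, 292]

138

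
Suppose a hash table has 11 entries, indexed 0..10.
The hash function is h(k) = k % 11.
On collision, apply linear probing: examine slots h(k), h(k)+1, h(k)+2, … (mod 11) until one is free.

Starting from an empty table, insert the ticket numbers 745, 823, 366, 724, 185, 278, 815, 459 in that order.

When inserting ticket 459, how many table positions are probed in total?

Insert 745: h=8, slot 8 empty -> index 8.
Insert 823: h=9, slot 9 empty -> index 9.
Insert 366: h=3, slot 3 empty -> index 3.
Insert 724: h=9, slot 9 occupied -> index 10.
Insert 185: h=9, slots 9,10 occupied -> index 0.
Insert 278: h=3, slot 3 occupied -> index 4.
Insert 815: h=1, slot 1 empty -> index 1.
Insert 459: h=8, slots 8,9,10,0,1 occupied -> index 2.
Table: [185, 815, 459, 366, 278, —, —, —, 745, 823, 724]

6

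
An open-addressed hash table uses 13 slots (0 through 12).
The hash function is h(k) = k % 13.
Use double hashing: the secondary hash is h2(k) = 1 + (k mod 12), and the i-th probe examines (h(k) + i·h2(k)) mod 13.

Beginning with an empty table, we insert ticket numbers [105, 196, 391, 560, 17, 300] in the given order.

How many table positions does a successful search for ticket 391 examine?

2

Insert 105: h=1, slot 1 empty -> index 1.
Insert 196: h=1, h2=5, slot 1 occupied -> index 6.
Insert 391: h=1, h2=8, slot 1 occupied -> index 9.
Insert 560: h=1, h2=9, slot 1 occupied -> index 10.
Insert 17: h=4, slot 4 empty -> index 4.
Insert 300: h=1, h2=1, slot 1 occupied -> index 2.
Table: [-, 105, 300, -, 17, -, 196, -, -, 391, 560, -, -]
Lookup 391: h=1, h2=8, probe 1,9 → found at 9.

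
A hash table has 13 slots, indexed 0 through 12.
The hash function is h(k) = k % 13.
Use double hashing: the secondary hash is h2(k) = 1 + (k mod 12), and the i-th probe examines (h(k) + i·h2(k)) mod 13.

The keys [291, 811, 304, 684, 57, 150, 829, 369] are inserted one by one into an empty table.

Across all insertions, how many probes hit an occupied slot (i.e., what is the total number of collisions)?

7

291: h=5 -> slot 5
811: h=5, h2=8, probe 5,0 -> slot 0
304: h=5, h2=5, probe 5,10 -> slot 10
684: h=8 -> slot 8
57: h=5, h2=10, probe 5,2 -> slot 2
150: h=7 -> slot 7
829: h=10, h2=2, probe 10,12 -> slot 12
369: h=5, h2=10, probe 5,2,12,9 -> slot 9
Table: [811, ., 57, ., ., 291, ., 150, 684, 369, 304, ., 829]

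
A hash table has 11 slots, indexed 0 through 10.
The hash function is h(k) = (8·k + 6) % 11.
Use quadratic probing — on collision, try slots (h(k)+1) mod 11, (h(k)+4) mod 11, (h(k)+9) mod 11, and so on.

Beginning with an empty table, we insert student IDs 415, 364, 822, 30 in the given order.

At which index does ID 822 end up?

Insert 415: h=4, slot 4 empty → index 4.
Insert 364: h=3, slot 3 empty → index 3.
Insert 822: h=4, slot 4 occupied → index 5.
Insert 30: h=4, slots 4,5 occupied → index 8.
Table: [-, -, -, 364, 415, 822, -, -, 30, -, -]

5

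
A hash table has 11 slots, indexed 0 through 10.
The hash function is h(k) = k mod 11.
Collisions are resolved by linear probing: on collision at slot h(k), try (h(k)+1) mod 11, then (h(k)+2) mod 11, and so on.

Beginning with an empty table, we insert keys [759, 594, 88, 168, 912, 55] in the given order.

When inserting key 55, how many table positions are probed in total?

5

759 hashes to 0; slot 0 is free => place at 0.
594 hashes to 0; 0 taken => place at 1.
88 hashes to 0; 0,1 taken => place at 2.
168 hashes to 3; slot 3 is free => place at 3.
912 hashes to 10; slot 10 is free => place at 10.
55 hashes to 0; 0,1,2,3 taken => place at 4.
Table: [759, 594, 88, 168, 55, _, _, _, _, _, 912]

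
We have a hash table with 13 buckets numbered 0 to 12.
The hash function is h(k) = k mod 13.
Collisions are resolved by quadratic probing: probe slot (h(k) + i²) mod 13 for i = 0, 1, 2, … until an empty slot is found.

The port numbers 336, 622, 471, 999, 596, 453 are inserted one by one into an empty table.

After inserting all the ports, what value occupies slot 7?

596

336 hashes to 11; slot 11 is free -> place at 11.
622 hashes to 11; 11 taken -> place at 12.
471 hashes to 3; slot 3 is free -> place at 3.
999 hashes to 11; 11,12 taken -> place at 2.
596 hashes to 11; 11,12,2 taken -> place at 7.
453 hashes to 11; 11,12,2,7 taken -> place at 1.
Table: [—, 453, 999, 471, —, —, —, 596, —, —, —, 336, 622]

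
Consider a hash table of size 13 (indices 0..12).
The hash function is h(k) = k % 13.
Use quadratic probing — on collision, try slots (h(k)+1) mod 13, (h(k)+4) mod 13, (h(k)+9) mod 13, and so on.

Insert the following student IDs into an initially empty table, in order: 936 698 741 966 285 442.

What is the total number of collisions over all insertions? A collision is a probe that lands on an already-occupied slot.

5

936 hashes to 0; slot 0 is free => place at 0.
698 hashes to 9; slot 9 is free => place at 9.
741 hashes to 0; 0 taken => place at 1.
966 hashes to 4; slot 4 is free => place at 4.
285 hashes to 12; slot 12 is free => place at 12.
442 hashes to 0; 0,1,4,9 taken => place at 3.
Table: [936, 741, ., 442, 966, ., ., ., ., 698, ., ., 285]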